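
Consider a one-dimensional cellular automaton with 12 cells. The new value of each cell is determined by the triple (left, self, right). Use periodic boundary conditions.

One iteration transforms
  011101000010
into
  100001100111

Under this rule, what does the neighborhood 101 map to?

At position 4 the neighborhood is 101; the next row has 0 there.

0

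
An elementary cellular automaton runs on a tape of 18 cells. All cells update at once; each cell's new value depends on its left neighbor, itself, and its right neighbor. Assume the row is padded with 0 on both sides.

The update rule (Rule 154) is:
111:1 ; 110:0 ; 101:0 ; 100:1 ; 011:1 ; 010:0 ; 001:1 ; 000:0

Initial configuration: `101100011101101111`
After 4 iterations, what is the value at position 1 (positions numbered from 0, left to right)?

001010111001001110
010000110110111101
101001100100111000
000111011011110100
position 1 holds 0

0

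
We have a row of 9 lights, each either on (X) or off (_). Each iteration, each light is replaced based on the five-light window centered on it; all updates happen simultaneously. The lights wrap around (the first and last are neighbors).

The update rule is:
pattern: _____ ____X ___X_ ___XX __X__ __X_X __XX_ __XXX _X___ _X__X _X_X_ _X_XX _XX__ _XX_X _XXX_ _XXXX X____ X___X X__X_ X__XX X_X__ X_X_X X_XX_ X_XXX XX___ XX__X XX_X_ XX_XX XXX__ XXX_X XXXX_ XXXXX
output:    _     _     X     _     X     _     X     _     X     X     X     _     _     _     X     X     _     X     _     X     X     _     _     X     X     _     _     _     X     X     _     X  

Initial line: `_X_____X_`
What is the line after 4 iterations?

_XX___XXX
___XX__XX
XX_X__XX_
___XXXX__

___XXXX__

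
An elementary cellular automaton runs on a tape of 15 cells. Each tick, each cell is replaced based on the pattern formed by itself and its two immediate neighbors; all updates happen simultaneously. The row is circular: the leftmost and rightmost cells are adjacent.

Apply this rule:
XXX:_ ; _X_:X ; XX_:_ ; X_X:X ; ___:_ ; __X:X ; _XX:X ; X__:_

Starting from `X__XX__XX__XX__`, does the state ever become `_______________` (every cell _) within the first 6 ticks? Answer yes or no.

no

X_XX__XX__XX__X
_XX__XX__XX__XX
XX__XX__XX__XX_
X__XX__XX__XX_X
__XX__XX__XX_XX
_XX__XX__XX_XX_
tick 6 is _XX__XX__XX_XX_, still not uniform _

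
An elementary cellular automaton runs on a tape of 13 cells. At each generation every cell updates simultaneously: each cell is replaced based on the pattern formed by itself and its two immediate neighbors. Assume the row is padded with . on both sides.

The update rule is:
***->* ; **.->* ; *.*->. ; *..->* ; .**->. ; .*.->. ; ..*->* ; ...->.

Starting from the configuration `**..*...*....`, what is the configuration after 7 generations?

.......**..*.

.***.*.*.*...
*.**......*..
...**....*.*.
..*.**..*...*
.*...***.*.*.
*.*.*.**....*
.......**..*.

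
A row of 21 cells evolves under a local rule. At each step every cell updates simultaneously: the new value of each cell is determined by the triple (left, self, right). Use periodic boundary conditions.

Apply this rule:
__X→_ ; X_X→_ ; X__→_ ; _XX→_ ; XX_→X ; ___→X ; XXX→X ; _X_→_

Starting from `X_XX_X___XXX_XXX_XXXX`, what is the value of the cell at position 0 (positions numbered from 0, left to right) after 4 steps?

X

X__X___X__XX__XX__XXX
X____X_____X___X___XX
X_XX___XXX___X___X__X
X__X_X__XX_X___X_____
position 0 holds X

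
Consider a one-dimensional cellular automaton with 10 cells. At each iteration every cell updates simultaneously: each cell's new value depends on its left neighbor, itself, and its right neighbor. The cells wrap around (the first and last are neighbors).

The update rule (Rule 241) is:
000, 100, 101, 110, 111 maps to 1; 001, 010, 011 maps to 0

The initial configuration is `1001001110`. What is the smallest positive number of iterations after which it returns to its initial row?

0100100111
1010010011
1101001001
1110100100
0111010010
0011101001
1001110100
0100111010
0010011101
1001001110

10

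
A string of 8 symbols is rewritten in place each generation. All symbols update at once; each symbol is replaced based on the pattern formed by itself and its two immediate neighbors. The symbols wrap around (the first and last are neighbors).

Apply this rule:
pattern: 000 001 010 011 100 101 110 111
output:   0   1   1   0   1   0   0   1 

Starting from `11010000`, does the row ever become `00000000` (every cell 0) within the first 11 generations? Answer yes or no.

no

generation 1: 00011001
generation 2: 10100111
generation 3: 00111011
generation 4: 11010000  (repeats generation 0; period 4)
generation 11: 00111011
generation 11 is 00111011, still not uniform 0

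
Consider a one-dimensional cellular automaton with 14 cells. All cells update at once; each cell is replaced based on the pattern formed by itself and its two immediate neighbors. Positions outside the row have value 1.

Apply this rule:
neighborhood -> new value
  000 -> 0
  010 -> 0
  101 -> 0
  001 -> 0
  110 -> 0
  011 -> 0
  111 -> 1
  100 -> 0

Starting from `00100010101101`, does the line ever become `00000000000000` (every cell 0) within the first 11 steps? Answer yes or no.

00000000000000
all cells are 0 at step 1

yes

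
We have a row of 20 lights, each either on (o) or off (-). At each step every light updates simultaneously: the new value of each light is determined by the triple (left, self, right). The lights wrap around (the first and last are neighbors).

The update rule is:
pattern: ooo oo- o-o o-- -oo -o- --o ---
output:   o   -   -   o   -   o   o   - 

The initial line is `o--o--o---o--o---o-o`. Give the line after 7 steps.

--o----o--o-o--o-o-o

-ooooooo-oooooo-oo--
o-ooooo---oooo----o-
o--ooo-o-o-oo-o--oo-
ooo-o--o-o----ooo---
-o--oooo-oo--o-o-o-o
-ooo-oo----ooo-o-o-o
--o----o--o-o--o-o-o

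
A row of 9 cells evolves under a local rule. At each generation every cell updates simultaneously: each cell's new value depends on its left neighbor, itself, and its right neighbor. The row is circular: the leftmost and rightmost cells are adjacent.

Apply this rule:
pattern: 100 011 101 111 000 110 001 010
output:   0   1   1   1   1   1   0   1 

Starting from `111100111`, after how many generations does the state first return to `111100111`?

111100111

1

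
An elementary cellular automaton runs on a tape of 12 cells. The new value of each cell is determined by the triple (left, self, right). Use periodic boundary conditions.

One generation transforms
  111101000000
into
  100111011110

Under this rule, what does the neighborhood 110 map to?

1

At position 3 the neighborhood is 110; the next row has 1 there.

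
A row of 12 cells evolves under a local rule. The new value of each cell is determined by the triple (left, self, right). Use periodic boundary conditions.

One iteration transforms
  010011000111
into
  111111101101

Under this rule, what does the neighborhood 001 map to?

At position 3 the neighborhood is 001; the next row has 1 there.

1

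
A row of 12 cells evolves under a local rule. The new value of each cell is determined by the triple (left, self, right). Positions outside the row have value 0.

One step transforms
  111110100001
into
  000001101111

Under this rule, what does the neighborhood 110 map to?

At position 4 the neighborhood is 110; the next row has 0 there.

0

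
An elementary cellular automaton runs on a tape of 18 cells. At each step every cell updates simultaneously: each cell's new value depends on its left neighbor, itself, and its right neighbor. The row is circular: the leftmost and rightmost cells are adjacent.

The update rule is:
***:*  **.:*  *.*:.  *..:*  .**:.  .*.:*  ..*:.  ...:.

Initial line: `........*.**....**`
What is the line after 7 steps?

*....**......**..*

*.......*..**....*
**......**..**....
.**......**..**...
..**......**..**..
...**......**..**.
....**......**..**
*....**......**..*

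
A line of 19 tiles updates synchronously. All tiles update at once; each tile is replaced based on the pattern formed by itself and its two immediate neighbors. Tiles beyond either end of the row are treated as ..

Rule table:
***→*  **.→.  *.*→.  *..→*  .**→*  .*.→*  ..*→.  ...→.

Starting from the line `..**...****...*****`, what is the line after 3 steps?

..*.*..***.*..****.
..*.**.**..**.***.*
..*.*..*.*.*..**..*

..*.*..*.*.*..**..*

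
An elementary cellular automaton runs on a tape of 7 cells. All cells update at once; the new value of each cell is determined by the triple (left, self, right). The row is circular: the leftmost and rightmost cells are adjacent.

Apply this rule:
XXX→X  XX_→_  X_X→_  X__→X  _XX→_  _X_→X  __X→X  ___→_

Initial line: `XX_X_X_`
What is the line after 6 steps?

___X_X_
__XX_XX
XX_____
__X___X
XXXX_XX
XXX___X

XXX___X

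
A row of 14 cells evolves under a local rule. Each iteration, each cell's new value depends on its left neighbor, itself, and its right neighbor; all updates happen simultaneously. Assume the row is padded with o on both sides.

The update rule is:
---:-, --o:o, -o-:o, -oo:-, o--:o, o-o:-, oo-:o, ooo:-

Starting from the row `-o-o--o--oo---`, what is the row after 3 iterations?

-o-oooooo-oo-o
-o------o--o--
-oo----ooooooo

-oo----ooooooo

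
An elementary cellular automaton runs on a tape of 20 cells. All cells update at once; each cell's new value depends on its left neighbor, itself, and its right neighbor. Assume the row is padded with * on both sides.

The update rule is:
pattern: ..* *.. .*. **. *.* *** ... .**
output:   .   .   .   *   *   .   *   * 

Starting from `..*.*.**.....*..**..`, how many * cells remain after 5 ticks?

tick 1: ...*.***.***....**..
tick 2: .*..**.***.*.**.**..
tick 3: *...****.**.******..
tick 4: *.*.*..******....*..
tick 5: **.*...*....*.**....
count of *: 7

7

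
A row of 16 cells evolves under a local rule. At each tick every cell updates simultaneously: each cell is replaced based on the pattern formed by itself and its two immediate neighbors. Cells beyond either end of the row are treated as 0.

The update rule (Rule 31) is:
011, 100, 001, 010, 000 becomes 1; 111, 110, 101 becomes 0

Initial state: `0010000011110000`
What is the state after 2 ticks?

1111111110001111
1000000001111000

1000000001111000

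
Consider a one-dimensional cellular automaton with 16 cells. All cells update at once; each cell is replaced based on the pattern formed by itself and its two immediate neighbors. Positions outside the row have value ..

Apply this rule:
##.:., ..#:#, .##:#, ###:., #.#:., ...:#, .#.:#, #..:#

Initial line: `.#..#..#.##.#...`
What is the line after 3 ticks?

tick 1: ########.#..####
tick 2: #........####...
tick 3: ##########...###

##########...###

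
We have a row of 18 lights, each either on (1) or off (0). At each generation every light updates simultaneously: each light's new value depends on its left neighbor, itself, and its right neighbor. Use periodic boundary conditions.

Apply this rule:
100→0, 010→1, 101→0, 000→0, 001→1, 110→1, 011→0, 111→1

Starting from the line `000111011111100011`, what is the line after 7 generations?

001011010100100101

001011001111100101
011001010111101101
001011010011100101
011001010101101101
001011010100100101
011001010101101101  (repeats generation 4; period 2)
generation 7: 001011010100100101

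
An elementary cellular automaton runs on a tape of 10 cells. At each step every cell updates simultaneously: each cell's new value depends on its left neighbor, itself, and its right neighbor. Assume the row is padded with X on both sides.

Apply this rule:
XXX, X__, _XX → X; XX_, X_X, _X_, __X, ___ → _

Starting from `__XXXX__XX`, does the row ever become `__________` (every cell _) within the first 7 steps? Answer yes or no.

no

X_XXX_X_XX
__XX____XX
X_X_X___XX
_____X__XX
X_____X_XX
_X______XX
__X_____XX
step 7 is __X_____XX, still not uniform _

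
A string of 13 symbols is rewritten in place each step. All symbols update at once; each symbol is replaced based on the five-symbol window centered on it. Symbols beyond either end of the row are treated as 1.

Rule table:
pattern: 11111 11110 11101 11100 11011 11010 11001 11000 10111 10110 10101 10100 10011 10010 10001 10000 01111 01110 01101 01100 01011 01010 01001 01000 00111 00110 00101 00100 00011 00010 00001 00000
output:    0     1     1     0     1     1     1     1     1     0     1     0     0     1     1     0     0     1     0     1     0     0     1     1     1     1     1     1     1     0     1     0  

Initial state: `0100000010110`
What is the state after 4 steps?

0101110100111

1010001010001
1101101001111
1110010101000
0101110100111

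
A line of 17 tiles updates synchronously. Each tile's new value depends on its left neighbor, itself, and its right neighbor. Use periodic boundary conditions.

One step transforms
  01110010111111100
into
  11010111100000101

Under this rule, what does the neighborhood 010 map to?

At position 6 the neighborhood is 010; the next row has 1 there.

1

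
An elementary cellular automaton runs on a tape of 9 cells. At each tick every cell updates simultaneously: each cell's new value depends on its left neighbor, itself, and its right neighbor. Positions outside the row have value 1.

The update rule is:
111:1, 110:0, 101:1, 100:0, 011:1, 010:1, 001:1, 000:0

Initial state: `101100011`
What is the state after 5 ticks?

001111111

011000111
110001111
100011111
000111111
001111111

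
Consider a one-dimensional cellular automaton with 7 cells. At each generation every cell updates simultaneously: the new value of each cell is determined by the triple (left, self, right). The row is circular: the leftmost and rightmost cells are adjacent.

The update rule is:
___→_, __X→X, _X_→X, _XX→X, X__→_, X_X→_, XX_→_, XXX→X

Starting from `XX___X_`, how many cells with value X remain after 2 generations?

3

X___XX_
X__XX__
count of X: 3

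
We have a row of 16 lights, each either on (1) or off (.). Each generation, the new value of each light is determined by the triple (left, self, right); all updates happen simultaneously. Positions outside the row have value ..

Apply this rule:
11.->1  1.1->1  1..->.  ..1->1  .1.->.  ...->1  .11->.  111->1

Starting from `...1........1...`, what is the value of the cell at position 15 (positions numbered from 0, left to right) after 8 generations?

111..1111111..11
.11.1.111111.1.1
1.11.1.111111.1.
.1.11.1.111111..
1.1.11.1.11111.1
.1.1.11.1.11111.
1.1.1.11.1.1111.
.1.1.1.11.1.111.
position 15 holds .

.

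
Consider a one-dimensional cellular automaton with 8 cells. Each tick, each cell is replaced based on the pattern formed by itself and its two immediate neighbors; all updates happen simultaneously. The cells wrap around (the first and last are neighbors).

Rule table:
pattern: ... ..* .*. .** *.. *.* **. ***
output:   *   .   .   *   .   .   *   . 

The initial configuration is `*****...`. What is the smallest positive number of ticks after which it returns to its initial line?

6

*...*.*.
..*.....
*...****
*.*.*...
......*.
*****...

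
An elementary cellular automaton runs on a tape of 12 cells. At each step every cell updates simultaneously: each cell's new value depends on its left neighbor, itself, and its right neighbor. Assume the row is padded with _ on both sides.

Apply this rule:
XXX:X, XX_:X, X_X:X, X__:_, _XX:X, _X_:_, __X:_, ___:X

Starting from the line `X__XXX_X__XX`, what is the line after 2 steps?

step 1: ___XXXX___XX
step 2: XX_XXXX_X_XX

XX_XXXX_X_XX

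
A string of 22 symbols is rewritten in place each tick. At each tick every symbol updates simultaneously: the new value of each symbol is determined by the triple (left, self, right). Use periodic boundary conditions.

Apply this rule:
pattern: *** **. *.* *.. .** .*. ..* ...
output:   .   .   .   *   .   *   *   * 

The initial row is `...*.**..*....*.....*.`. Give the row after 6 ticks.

****...***************
....***...............
****...***************  (repeats tick 1; period 2)
tick 6: ....***...............

....***...............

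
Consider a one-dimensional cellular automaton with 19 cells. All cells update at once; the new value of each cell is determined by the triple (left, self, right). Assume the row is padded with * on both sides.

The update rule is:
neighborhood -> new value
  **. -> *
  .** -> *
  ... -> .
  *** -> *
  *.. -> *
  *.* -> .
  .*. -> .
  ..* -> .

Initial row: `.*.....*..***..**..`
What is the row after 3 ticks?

**..*.....****.***.

..*.....*.****.***.
*..*......****.***.
**..*.....****.***.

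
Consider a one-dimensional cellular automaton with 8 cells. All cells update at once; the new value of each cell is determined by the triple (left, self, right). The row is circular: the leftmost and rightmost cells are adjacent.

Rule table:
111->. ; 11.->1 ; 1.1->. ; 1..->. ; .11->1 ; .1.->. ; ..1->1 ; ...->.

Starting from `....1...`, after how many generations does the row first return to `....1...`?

...1....
..1.....
.1......
1.......
.......1
......1.
.....1..
....1...

8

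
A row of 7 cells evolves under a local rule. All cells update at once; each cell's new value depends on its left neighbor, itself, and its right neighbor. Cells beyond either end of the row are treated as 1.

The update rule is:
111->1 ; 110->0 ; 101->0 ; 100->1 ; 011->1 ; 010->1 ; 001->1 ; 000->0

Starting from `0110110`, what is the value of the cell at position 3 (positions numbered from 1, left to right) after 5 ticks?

tick 1: 0100100
tick 2: 0111111
tick 3: 0111111  (fixed point — unchanged through tick 5)
position 3 holds 1

1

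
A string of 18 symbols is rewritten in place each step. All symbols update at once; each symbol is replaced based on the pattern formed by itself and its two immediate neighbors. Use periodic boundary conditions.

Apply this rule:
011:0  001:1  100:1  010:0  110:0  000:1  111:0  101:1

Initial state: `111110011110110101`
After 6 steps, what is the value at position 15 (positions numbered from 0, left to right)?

000001100001001010
111110011110110101  (repeats step 0; period 2)
step 6: 111110011110110101
position 15 holds 1

1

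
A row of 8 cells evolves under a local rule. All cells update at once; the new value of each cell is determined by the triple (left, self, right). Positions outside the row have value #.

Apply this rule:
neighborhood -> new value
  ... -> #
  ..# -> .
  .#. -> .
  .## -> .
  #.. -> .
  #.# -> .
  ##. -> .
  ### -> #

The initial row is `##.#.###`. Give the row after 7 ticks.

...#....

#.....##
..###..#
...#....
.#...##.
...#....  (repeats tick 3; period 2)
tick 7: ...#....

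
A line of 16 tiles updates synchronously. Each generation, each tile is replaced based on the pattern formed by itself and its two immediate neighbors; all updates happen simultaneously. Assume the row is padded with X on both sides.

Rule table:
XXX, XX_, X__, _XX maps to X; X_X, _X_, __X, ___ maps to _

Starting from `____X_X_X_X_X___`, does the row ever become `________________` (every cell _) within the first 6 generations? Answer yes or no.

no

X____________X__
XX____________X_
XXX_____________
XXXX____________
XXXXX___________
XXXXXX__________
generation 6 is XXXXXX__________, still not uniform _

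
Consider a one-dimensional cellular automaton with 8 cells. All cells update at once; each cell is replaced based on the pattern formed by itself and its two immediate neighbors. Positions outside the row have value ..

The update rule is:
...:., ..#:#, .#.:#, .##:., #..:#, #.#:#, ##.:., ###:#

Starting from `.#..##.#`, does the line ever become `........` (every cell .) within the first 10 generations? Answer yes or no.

generation 1: ####..##
generation 2: .##.##..
generation 3: #..#..#.
generation 4: ########
generation 5: .######.
generation 6: #.####.#
generation 7: ##.##.##
generation 8: ..#..#..
generation 9: .######.  (repeats generation 5; period 4)
generation 10: #.####.#
generation 10 is #.####.#, still not uniform .

no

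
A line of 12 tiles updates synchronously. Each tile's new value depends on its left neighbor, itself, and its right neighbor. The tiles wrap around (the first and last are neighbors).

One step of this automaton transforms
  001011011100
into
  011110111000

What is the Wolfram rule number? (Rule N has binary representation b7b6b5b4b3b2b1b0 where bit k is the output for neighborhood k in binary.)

position 8: 111 → 1  (bit 7 = 1)
position 5: 110 → 0  (bit 6 = 0)
position 3: 101 → 1  (bit 5 = 1)
position 10: 100 → 0  (bit 4 = 0)
position 4: 011 → 1  (bit 3 = 1)
position 2: 010 → 1  (bit 2 = 1)
position 1: 001 → 1  (bit 1 = 1)
position 0: 000 → 0  (bit 0 = 0)
bits b7..b0 = 10101110 = 174

174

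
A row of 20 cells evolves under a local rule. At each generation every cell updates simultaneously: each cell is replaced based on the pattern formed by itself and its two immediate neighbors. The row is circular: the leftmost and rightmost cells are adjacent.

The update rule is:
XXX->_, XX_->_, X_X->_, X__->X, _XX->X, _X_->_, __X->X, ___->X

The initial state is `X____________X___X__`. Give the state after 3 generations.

X_XXXXXXXXXXXX_XXX_X

generation 1: _XXXXXXXXXXXX_XXX_XX
generation 2: _X____________X___X_
generation 3: X_XXXXXXXXXXXX_XXX_X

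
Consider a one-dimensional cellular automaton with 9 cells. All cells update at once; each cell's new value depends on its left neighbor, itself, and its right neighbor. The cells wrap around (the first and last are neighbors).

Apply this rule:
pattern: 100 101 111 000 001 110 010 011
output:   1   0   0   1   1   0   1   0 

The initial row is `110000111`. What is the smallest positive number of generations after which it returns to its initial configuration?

2

generation 1: 001111000
generation 2: 110000111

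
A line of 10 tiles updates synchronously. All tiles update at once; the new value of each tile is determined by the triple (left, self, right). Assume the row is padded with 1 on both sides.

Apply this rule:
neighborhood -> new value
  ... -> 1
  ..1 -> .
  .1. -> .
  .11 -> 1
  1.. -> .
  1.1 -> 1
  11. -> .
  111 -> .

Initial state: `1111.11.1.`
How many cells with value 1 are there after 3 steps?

step 1: ....11.1.1
step 2: .11.1.1.11
step 3: 11.1.1.11.
count of 1: 6

6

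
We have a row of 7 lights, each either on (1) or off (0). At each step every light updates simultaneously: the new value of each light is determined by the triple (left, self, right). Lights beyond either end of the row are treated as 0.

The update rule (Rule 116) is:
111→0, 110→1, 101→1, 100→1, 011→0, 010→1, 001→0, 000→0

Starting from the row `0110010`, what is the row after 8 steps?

step 1: 0011011
step 2: 0001101
step 3: 0000111
step 4: 0000001
step 5: 0000001  (fixed point — unchanged through step 8)

0000001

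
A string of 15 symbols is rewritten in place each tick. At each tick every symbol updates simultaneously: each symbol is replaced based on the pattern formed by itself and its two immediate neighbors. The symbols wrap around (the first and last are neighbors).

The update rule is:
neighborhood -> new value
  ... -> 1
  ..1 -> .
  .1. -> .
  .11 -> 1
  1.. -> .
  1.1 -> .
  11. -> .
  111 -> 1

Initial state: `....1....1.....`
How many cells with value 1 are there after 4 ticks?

12

tick 1: 111...11...1111
tick 2: 11..1.1..1.1111
tick 3: 1..........1111
tick 4: ..11111111.1111
count of 1: 12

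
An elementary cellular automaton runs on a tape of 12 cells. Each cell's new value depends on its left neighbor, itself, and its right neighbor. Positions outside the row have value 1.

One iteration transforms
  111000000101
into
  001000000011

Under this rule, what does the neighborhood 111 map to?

At position 0 the neighborhood is 111; the next row has 0 there.

0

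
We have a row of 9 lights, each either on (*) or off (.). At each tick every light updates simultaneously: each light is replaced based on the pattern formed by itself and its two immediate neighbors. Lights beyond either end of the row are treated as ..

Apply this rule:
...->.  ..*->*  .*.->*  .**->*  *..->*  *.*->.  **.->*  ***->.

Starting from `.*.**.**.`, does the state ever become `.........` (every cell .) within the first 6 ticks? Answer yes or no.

tick 1: **.**.***
tick 2: **.**.*.*
tick 3: **.**.*.*  (fixed point — unchanged through tick 6)
tick 6 is **.**.*.*, still not uniform .

no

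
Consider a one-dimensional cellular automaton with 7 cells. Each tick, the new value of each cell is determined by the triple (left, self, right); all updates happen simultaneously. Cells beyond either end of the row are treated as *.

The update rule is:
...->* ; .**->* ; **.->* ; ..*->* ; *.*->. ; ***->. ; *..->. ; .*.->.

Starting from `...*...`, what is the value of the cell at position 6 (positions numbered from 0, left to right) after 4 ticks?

.

.**..**
.**.**.
.**.**.  (fixed point — unchanged through tick 4)
position 6 holds .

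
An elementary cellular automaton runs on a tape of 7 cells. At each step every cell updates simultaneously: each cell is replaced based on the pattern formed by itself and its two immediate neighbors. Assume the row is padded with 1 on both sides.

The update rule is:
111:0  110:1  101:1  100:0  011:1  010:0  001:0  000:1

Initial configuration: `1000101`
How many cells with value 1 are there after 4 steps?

3

step 1: 1010011
step 2: 1100010
step 3: 0101001
step 4: 1010001
count of 1: 3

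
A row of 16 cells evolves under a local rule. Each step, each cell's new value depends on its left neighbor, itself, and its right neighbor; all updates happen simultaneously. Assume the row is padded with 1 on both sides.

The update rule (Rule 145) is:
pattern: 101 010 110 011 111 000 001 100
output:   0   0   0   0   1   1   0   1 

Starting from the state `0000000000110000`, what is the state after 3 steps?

step 1: 1111111110001110
step 2: 1111111101100100
step 3: 1111111000010010

1111111000010010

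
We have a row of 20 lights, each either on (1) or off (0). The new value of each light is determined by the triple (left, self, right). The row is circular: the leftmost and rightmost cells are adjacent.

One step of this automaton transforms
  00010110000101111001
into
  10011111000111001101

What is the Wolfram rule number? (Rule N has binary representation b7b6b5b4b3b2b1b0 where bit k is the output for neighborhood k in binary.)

position 14: 111 → 0  (bit 7 = 0)
position 6: 110 → 1  (bit 6 = 1)
position 4: 101 → 1  (bit 5 = 1)
position 0: 100 → 1  (bit 4 = 1)
position 5: 011 → 1  (bit 3 = 1)
position 3: 010 → 1  (bit 2 = 1)
position 2: 001 → 0  (bit 1 = 0)
position 1: 000 → 0  (bit 0 = 0)
bits b7..b0 = 01111100 = 124

124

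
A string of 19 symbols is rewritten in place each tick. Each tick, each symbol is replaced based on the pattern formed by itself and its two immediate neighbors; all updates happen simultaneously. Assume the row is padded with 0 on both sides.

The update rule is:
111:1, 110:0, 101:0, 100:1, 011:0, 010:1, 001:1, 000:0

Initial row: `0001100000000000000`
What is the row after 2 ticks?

0111111000000000000

0010010000000000000
0111111000000000000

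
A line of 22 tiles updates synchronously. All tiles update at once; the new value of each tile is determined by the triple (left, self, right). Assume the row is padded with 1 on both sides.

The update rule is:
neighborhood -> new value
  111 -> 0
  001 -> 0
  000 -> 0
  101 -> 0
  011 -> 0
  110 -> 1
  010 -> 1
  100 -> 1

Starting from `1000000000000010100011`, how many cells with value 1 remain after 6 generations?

7

generation 1: 1100000000000010110000
generation 2: 0110000000000010011000
generation 3: 0011000000000011001100
generation 4: 1001100000000001100110
generation 5: 1100110000000000110010
generation 6: 0110011000000000011010
count of 1: 7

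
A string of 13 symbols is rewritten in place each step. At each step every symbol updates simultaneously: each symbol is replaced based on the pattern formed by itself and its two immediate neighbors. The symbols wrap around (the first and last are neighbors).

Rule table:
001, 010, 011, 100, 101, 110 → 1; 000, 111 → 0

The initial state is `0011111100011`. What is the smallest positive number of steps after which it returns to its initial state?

1110000110111
0011001111100
0111111000110
1100001101111
0110011111000
1111110001100
1000011011111
1100111110000
1111100011001
0000110111111
1001111100001
1111000110011
0001101111110
0011111000011
1110001100111
0011011111100
0111110000110
1100011001111
0110111111000
1111100001100
1000110011111
1101111110000
1111000011001
0001100111111
1011111100001
1110000110011
0011001111110
0111111000011
1100001100111
0110011111100
1111110000110
1000011001111
1100111111000
1111100001101
0000110011111
1001111110001
1111000011011
0001100111110
0011111100011

39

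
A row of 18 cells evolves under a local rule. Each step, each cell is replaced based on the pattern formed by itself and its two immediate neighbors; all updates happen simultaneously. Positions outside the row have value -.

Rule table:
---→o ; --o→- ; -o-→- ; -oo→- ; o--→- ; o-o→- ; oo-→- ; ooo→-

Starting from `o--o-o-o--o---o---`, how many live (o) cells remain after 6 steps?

12

step 1: ------------o---oo
step 2: ooooooooooo---o---
step 3: ------------o---oo  (repeats step 1; period 2)
step 6: ooooooooooo---o---
count of o: 12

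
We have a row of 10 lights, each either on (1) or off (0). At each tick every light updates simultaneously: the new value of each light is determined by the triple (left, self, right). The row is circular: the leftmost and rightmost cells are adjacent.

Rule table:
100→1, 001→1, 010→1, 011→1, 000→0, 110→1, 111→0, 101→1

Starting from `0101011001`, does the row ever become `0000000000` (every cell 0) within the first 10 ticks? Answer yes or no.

yes

1111111111
0000000000
all cells are 0 at tick 2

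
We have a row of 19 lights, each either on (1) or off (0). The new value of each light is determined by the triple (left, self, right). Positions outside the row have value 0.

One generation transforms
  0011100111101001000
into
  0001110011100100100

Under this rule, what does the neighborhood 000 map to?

At position 0 the neighborhood is 000; the next row has 0 there.

0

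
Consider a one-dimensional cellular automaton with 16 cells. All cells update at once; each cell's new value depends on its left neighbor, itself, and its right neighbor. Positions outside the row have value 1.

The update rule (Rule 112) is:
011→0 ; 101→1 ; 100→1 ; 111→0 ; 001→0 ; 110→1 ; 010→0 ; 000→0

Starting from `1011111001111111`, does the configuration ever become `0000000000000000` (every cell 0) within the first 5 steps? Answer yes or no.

no

1100001100000000
0110000110000000
1011000011000000
1101100001100000
0110110000110000
step 5 is 0110110000110000, still not uniform 0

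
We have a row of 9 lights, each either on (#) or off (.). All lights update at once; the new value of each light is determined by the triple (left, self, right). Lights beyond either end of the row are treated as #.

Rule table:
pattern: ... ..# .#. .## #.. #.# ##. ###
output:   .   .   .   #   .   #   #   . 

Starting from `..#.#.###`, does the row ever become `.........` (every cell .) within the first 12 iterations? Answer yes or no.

yes

...#.##..
....###..
....#.#..
.....#...
.........
all cells are . at iteration 5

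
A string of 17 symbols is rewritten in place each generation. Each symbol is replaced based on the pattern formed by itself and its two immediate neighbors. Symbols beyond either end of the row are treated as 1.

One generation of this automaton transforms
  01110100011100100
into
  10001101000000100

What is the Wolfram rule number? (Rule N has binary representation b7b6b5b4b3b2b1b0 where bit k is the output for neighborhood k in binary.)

37

position 2: 111 → 0  (bit 7 = 0)
position 3: 110 → 0  (bit 6 = 0)
position 0: 101 → 1  (bit 5 = 1)
position 6: 100 → 0  (bit 4 = 0)
position 1: 011 → 0  (bit 3 = 0)
position 5: 010 → 1  (bit 2 = 1)
position 8: 001 → 0  (bit 1 = 0)
position 7: 000 → 1  (bit 0 = 1)
bits b7..b0 = 00100101 = 37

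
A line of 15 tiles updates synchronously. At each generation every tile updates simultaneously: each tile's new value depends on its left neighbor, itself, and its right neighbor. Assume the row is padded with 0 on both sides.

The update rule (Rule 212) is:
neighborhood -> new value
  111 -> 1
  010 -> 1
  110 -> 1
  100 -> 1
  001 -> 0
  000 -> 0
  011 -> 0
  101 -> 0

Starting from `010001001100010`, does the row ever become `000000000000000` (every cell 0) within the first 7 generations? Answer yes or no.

no

011001100110011
001100110011001
000110011001101
000011001100101
000001100110101
000000110010101
000000011010101
generation 7 is 000000011010101, still not uniform 0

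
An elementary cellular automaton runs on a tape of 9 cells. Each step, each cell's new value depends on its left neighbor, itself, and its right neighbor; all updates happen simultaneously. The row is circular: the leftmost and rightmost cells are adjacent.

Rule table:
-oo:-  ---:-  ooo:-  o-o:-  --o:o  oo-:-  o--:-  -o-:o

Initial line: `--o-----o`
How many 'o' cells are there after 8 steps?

1

-oo----oo
------o--
-----oo--
----o----
---oo----
--o------
-oo------
o--------
count of o: 1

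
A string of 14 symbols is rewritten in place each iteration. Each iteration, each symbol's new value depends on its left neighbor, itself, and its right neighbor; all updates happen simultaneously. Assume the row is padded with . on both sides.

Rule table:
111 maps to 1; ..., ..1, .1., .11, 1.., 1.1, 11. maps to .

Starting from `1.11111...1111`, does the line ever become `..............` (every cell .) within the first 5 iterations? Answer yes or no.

yes

...111.....11.
....1.........
..............
all cells are . at iteration 3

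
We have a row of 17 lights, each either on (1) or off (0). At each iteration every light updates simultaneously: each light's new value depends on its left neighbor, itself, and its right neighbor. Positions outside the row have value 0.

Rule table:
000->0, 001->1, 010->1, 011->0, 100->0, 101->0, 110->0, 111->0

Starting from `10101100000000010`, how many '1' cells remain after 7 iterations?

10100000000000110
10100000000001000
10100000000011000
10100000000100000
10100000001100000
10100000010000000
10100000110000000
count of 1: 4

4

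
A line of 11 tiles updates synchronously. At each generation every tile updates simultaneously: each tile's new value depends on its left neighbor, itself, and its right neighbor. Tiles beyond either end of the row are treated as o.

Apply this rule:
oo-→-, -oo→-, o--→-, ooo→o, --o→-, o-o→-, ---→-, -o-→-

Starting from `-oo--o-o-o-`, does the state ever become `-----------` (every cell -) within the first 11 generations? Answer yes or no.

-----------
all cells are - at generation 1

yes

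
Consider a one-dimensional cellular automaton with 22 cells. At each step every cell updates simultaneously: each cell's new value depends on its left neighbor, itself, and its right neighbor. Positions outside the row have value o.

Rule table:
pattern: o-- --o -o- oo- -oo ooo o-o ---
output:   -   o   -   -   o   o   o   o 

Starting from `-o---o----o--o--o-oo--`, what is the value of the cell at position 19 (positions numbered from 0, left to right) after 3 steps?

o

step 1: o--oo--ooo--o--o-oo--o
step 2: --oo--ooo--o--o-oo--oo
step 3: -oo--ooo--o--o-oo--ooo
position 19 holds o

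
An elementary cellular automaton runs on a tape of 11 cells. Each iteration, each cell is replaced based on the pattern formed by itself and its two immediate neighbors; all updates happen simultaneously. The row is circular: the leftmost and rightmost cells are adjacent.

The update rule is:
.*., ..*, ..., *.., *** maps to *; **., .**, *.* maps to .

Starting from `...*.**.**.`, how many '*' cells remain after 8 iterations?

iteration 1: ****......*
iteration 2: ***.******.
iteration 3: .*...****..
iteration 4: *****.**.**
iteration 5: ****......*  (repeats iteration 1; period 4)
iteration 8: *****.**.**
count of *: 9

9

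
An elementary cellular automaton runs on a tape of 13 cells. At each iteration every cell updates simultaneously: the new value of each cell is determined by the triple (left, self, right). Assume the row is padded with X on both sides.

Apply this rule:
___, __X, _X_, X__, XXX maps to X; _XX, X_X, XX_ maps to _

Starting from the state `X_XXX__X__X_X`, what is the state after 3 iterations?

XXX_XX_XX___X

___X_XXXXXX__
XXXX__XXXX_XX
XXX_XX_XX___X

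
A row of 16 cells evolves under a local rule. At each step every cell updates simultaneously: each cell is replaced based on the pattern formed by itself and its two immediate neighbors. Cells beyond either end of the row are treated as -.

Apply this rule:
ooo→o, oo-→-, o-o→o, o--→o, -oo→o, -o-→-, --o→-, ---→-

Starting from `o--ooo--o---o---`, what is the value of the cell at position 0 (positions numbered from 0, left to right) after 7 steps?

step 1: -o-oo-o--o---o--
step 2: --oo-o-o--o---o-
step 3: --o-o-o-o--o---o
step 4: ---o-o-o-o--o---
step 5: ----o-o-o-o--o--
step 6: -----o-o-o-o--o-
step 7: ------o-o-o-o--o
position 0 holds -

-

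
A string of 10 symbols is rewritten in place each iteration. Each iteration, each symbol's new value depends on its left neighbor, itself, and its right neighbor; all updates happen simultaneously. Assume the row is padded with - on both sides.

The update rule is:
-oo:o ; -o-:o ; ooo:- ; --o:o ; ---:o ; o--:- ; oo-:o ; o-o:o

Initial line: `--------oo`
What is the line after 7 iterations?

oooooooooo
o--------o
o-oooooooo
ooo------o
o-o-oooooo
ooooo----o
o---o-oooo

o---o-oooo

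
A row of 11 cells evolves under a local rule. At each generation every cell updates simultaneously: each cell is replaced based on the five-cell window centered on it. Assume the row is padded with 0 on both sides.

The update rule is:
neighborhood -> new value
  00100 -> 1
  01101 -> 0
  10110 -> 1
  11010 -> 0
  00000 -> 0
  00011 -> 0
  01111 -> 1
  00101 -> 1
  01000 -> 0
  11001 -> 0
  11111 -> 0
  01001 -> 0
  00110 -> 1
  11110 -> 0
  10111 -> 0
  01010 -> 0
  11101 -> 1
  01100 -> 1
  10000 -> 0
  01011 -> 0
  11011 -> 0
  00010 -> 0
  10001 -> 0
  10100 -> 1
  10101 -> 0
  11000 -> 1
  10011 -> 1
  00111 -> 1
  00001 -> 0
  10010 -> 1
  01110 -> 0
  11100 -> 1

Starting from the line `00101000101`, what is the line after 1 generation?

00101000101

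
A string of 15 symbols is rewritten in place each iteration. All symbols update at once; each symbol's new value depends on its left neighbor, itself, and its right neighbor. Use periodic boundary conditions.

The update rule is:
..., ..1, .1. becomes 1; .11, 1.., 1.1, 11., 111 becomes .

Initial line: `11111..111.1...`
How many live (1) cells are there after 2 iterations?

10

......1....1.11
.111111.1111...
count of 1: 10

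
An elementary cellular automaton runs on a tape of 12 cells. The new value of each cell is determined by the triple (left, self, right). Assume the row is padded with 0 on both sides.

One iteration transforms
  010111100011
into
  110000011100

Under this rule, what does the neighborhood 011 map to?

At position 3 the neighborhood is 011; the next row has 0 there.

0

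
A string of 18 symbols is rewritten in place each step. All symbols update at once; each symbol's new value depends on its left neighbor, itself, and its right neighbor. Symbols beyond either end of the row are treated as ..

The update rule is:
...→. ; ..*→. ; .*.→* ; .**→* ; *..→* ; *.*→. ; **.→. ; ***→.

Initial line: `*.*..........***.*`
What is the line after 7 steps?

*.**.........*...*
*.*.*........**..*
*.*.**.......*.*.*
*.*.*.*......*.*.*
*.*.*.**.....*.*.*
*.*.*.*.*....*.*.*
*.*.*.*.**...*.*.*

*.*.*.*.**...*.*.*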